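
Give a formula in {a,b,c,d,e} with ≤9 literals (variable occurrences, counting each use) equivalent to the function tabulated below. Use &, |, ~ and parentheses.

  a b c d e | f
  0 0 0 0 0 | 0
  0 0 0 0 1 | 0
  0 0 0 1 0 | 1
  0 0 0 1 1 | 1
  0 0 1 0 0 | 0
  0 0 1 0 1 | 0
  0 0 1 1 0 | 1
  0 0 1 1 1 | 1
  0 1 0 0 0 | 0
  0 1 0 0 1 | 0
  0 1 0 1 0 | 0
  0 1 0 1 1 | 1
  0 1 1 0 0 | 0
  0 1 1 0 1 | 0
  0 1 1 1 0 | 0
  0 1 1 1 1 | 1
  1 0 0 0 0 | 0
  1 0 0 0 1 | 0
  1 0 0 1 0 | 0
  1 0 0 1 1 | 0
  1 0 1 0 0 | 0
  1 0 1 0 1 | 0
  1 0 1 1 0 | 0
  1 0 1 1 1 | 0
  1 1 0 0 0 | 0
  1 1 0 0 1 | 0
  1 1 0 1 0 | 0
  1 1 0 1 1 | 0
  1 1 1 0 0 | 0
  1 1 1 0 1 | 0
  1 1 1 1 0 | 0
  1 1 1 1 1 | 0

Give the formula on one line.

((~a & (d | a)) & ((~b | (a | (e & d))) | (c & ~d)))

  ~a = 11111111111111110000000000000000
  (d | a) = 00110011001100111111111111111111
  (~a & (d | a)) = 00110011001100110000000000000000
  ~b = 11111111000000001111111100000000
  (e & d) = 00010001000100010001000100010001
  (a | (e & d)) = 00010001000100011111111111111111
  (~b | (a | (e & d))) = 11111111000100011111111111111111
  ~d = 11001100110011001100110011001100
  (c & ~d) = 00001100000011000000110000001100
  ((~b | (a | (e & d))) | (c & ~d)) = 11111111000111011111111111111111
  ((~a & (d | a)) & ((~b | (a | (e & d))) | (c & ~d))) = 00110011000100010000000000000000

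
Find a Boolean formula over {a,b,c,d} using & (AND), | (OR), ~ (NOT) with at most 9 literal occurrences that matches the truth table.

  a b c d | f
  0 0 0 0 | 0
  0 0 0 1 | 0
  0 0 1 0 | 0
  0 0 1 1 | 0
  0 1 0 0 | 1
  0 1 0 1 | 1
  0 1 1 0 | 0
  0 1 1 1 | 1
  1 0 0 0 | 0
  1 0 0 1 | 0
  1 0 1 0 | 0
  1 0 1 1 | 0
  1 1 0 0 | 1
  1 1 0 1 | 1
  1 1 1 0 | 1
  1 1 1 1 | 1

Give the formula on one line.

  (d | b) = 0101111101011111
  ~a = 1111111100000000
  (c & ~a) = 0011001100000000
  ((c & ~a) | b) = 0011111100001111
  ((d | b) & ((c & ~a) | b)) = 0001111100001111
  ~c = 1100110011001100
  (~c | a) = 1100110011111111
  ((~c | a) | d) = 1101110111111111
  (((d | b) & ((c & ~a) | b)) & ((~c | a) | d)) = 0001110100001111
  (b & (((d | b) & ((c & ~a) | b)) & ((~c | a) | d))) = 0000110100001111

(b & (((d | b) & ((c & ~a) | b)) & ((~c | a) | d)))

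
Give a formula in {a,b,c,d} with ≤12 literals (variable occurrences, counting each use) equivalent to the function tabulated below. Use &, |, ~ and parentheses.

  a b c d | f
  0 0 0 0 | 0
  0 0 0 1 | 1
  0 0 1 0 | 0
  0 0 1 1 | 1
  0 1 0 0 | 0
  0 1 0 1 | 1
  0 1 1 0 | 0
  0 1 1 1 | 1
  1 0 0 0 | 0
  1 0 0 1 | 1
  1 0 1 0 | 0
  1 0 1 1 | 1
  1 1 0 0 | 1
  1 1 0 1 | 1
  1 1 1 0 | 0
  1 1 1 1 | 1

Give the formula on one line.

  ~a = 1111111100000000
  ~d = 1010101010101010
  (a | ~d) = 1010101011111111
  (~a & (a | ~d)) = 1010101000000000
  ((~a & (a | ~d)) | b) = 1010111100001111
  ~c = 1100110011001100
  (d | ~c) = 1101110111011101
  (c | a) = 0011001111111111
  ((d | ~c) & (c | a)) = 0001000111011101
  (((~a & (a | ~d)) | b) & ((d | ~c) & (c | a))) = 0000000100001101
  ((((~a & (a | ~d)) | b) & ((d | ~c) & (c | a))) | d) = 0101010101011101

((((~a & (a | ~d)) | b) & ((d | ~c) & (c | a))) | d)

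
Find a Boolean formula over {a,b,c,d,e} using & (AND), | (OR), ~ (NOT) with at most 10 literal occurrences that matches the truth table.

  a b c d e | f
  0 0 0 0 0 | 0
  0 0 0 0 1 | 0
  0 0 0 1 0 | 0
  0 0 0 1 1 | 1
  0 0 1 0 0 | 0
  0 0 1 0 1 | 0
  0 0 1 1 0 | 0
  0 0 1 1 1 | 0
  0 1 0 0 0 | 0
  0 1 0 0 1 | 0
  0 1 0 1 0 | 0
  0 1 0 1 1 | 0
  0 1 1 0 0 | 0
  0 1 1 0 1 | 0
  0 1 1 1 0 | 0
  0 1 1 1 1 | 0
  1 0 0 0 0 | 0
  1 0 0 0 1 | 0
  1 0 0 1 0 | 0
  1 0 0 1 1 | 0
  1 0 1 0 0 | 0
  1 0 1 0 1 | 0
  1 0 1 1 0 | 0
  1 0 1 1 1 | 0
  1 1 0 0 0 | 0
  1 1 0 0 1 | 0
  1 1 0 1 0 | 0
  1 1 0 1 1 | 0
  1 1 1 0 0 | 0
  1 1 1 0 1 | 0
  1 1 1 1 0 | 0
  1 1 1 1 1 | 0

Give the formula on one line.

  ~a = 11111111111111110000000000000000
  ~b = 11111111000000001111111100000000
  (~b & e) = 01010101000000000101010100000000
  (d & (~b & e)) = 00010001000000000001000100000000
  (~a & (d & (~b & e))) = 00010001000000000000000000000000
  ~c = 11110000111100001111000011110000
  ~e = 10101010101010101010101010101010
  (~b | ~e) = 11111111101010101111111110101010
  (a | (~b | ~e)) = 11111111101010101111111111111111
  (~c & (a | (~b | ~e))) = 11110000101000001111000011110000
  ((~a & (d & (~b & e))) & (~c & (a | (~b | ~e)))) = 00010000000000000000000000000000

((~a & (d & (~b & e))) & (~c & (a | (~b | ~e))))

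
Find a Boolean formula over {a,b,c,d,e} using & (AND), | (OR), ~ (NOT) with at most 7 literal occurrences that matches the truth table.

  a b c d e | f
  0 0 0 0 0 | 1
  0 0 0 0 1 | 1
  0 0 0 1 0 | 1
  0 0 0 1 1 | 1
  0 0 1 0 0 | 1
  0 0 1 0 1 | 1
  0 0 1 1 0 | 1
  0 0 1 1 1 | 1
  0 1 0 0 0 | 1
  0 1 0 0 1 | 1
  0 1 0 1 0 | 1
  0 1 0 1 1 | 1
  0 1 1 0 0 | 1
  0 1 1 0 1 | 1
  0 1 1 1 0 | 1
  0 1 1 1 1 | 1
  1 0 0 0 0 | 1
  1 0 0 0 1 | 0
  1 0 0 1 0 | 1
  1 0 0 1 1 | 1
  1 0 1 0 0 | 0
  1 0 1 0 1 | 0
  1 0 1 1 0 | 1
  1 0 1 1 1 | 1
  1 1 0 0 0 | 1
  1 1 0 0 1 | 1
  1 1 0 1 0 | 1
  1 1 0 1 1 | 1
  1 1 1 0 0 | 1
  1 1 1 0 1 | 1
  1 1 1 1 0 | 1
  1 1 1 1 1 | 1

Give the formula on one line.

  ~c = 11110000111100001111000011110000
  ~e = 10101010101010101010101010101010
  (~c & ~e) = 10100000101000001010000010100000
  ~a = 11111111111111110000000000000000
  ((~c & ~e) | ~a) = 11111111111111111010000010100000
  (d & a) = 00000000000000000011001100110011
  (((~c & ~e) | ~a) | (d & a)) = 11111111111111111011001110110011
  (b | (((~c & ~e) | ~a) | (d & a))) = 11111111111111111011001111111111

(b | (((~c & ~e) | ~a) | (d & a)))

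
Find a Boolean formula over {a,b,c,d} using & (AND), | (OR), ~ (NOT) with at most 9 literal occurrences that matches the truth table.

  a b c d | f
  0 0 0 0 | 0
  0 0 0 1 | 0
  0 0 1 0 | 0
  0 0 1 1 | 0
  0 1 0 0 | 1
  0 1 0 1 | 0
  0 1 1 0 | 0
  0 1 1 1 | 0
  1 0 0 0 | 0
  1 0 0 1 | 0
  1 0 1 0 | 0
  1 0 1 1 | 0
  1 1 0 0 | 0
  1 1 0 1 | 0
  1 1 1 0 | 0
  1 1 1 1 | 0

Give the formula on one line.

  ~a = 1111111100000000
  (~a | c) = 1111111100110011
  (b & (~a | c)) = 0000111100000011
  ~d = 1010101010101010
  ~b = 1111000011110000
  (~d | ~b) = 1111101011111010
  ~c = 1100110011001100
  (~c | ~b) = 1111110011111100
  ((~d | ~b) & (~c | ~b)) = 1111100011111000
  ((b & (~a | c)) & ((~d | ~b) & (~c | ~b))) = 0000100000000000

((b & (~a | c)) & ((~d | ~b) & (~c | ~b)))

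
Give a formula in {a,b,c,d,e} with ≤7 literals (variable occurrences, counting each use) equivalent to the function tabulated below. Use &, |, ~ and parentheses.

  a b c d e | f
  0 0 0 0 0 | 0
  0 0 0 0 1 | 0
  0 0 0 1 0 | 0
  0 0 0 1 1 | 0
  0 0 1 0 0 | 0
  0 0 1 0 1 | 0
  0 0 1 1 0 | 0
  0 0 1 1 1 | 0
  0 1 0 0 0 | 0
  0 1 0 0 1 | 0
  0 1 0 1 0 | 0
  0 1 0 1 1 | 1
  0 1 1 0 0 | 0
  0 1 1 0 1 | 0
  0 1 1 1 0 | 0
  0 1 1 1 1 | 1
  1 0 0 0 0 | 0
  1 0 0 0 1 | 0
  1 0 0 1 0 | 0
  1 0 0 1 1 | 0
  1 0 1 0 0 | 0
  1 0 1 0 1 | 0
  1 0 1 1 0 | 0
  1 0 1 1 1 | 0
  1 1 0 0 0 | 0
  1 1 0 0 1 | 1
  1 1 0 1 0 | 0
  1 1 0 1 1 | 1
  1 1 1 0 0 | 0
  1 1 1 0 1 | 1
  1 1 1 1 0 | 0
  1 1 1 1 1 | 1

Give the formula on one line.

  (a | d) = 00110011001100111111111111111111
  ((a | d) & b) = 00000000001100110000000011111111
  (e & ((a | d) & b)) = 00000000000100010000000001010101

(e & ((a | d) & b))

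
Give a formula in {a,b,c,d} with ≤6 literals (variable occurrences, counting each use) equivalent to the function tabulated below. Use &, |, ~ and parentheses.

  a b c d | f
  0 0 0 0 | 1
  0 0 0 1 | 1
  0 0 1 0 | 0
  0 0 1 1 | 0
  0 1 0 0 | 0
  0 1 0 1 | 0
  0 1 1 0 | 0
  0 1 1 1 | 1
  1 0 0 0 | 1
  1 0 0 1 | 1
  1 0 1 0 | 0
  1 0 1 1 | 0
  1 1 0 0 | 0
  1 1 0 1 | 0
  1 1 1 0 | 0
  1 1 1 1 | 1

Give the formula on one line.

  ~b = 1111000011110000
  ~c = 1100110011001100
  (~b & ~c) = 1100000011000000
  (b & c) = 0000001100000011
  (~b | d) = 1111010111110101
  ((b & c) & (~b | d)) = 0000000100000001
  ((~b & ~c) | ((b & c) & (~b | d))) = 1100000111000001

((~b & ~c) | ((b & c) & (~b | d)))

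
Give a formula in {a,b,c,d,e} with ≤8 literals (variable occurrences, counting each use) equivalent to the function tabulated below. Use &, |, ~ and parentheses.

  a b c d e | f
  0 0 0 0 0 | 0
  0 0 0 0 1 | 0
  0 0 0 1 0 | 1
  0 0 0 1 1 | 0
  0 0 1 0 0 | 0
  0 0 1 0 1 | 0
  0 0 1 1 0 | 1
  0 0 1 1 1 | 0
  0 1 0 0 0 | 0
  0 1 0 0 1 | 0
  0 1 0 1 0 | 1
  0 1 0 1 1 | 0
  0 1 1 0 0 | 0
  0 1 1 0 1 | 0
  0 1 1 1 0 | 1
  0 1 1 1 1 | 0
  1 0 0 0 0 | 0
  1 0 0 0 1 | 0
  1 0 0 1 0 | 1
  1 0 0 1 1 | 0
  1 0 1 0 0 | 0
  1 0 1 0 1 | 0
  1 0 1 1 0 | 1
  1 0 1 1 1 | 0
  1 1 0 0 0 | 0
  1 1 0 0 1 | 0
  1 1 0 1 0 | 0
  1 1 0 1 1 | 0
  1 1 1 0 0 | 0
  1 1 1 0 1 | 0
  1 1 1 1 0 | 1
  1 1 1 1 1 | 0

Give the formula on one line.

(~e & (d & ((((d | b) & (~a | c)) & d) | ~b)))

  ~e = 10101010101010101010101010101010
  (d | b) = 00110011111111110011001111111111
  ~a = 11111111111111110000000000000000
  (~a | c) = 11111111111111110000111100001111
  ((d | b) & (~a | c)) = 00110011111111110000001100001111
  (((d | b) & (~a | c)) & d) = 00110011001100110000001100000011
  ~b = 11111111000000001111111100000000
  ((((d | b) & (~a | c)) & d) | ~b) = 11111111001100111111111100000011
  (d & ((((d | b) & (~a | c)) & d) | ~b)) = 00110011001100110011001100000011
  (~e & (d & ((((d | b) & (~a | c)) & d) | ~b))) = 00100010001000100010001000000010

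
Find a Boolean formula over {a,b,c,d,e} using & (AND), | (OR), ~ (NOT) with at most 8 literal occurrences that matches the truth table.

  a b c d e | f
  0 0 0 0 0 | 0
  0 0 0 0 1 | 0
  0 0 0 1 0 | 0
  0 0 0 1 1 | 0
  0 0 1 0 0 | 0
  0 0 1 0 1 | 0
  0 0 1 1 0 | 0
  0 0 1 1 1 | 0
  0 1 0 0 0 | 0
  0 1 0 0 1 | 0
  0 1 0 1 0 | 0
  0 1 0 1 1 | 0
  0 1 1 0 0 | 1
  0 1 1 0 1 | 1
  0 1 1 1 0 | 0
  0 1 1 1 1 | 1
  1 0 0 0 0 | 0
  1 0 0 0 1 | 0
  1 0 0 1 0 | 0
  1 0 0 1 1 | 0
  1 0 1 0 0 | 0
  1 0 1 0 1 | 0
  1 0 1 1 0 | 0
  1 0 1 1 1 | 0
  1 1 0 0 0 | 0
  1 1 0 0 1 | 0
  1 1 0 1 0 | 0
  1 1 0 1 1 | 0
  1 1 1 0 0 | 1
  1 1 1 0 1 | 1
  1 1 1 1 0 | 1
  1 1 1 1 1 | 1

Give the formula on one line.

(c & (((e & b) | (~d | a)) & (~c | b)))

  (e & b) = 00000000010101010000000001010101
  ~d = 11001100110011001100110011001100
  (~d | a) = 11001100110011001111111111111111
  ((e & b) | (~d | a)) = 11001100110111011111111111111111
  ~c = 11110000111100001111000011110000
  (~c | b) = 11110000111111111111000011111111
  (((e & b) | (~d | a)) & (~c | b)) = 11000000110111011111000011111111
  (c & (((e & b) | (~d | a)) & (~c | b))) = 00000000000011010000000000001111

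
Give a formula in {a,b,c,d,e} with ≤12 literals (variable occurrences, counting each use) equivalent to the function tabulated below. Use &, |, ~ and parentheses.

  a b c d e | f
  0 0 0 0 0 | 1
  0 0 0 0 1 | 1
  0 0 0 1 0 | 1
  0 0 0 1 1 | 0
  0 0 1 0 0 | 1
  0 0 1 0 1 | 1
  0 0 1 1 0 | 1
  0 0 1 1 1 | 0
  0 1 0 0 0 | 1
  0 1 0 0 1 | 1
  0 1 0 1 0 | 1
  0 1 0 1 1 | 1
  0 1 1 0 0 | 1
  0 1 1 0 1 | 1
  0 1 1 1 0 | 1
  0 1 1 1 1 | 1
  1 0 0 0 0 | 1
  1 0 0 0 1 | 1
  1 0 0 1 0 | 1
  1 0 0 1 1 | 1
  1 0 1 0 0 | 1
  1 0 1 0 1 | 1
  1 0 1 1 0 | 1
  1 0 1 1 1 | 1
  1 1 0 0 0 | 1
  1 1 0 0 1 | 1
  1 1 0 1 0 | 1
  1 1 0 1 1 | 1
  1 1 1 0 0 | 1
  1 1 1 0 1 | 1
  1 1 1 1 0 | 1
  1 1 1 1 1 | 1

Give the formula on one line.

(((~e | ~d) & (~e | ~a)) | ((a | (b & e)) | (~a & b)))

  ~e = 10101010101010101010101010101010
  ~d = 11001100110011001100110011001100
  (~e | ~d) = 11101110111011101110111011101110
  ~a = 11111111111111110000000000000000
  (~e | ~a) = 11111111111111111010101010101010
  ((~e | ~d) & (~e | ~a)) = 11101110111011101010101010101010
  (b & e) = 00000000010101010000000001010101
  (a | (b & e)) = 00000000010101011111111111111111
  (~a & b) = 00000000111111110000000000000000
  ((a | (b & e)) | (~a & b)) = 00000000111111111111111111111111
  (((~e | ~d) & (~e | ~a)) | ((a | (b & e)) | (~a & b))) = 11101110111111111111111111111111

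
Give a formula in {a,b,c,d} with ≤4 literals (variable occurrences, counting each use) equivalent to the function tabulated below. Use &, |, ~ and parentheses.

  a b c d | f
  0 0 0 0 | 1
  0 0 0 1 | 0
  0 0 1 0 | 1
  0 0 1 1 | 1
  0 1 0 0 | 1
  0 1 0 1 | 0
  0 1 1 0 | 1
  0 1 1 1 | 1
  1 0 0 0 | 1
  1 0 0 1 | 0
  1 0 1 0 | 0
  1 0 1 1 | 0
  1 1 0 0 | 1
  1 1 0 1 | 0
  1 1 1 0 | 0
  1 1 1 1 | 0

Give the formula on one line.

((~a | ~c) & (~d | c))

  ~a = 1111111100000000
  ~c = 1100110011001100
  (~a | ~c) = 1111111111001100
  ~d = 1010101010101010
  (~d | c) = 1011101110111011
  ((~a | ~c) & (~d | c)) = 1011101110001000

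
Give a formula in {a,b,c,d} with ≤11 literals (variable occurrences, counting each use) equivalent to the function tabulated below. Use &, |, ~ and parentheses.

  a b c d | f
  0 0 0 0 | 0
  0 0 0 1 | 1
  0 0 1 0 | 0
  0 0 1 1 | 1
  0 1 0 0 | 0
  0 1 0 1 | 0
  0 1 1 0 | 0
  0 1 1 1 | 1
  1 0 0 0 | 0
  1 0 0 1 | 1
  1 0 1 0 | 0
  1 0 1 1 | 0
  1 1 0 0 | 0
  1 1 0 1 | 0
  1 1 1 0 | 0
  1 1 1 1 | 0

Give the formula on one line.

(((~c & ~d) | ((c | (~b & ~c)) & d)) & ((~c | ~a) & d))

  ~c = 1100110011001100
  ~d = 1010101010101010
  (~c & ~d) = 1000100010001000
  ~b = 1111000011110000
  (~b & ~c) = 1100000011000000
  (c | (~b & ~c)) = 1111001111110011
  ((c | (~b & ~c)) & d) = 0101000101010001
  ((~c & ~d) | ((c | (~b & ~c)) & d)) = 1101100111011001
  ~a = 1111111100000000
  (~c | ~a) = 1111111111001100
  ((~c | ~a) & d) = 0101010101000100
  (((~c & ~d) | ((c | (~b & ~c)) & d)) & ((~c | ~a) & d)) = 0101000101000000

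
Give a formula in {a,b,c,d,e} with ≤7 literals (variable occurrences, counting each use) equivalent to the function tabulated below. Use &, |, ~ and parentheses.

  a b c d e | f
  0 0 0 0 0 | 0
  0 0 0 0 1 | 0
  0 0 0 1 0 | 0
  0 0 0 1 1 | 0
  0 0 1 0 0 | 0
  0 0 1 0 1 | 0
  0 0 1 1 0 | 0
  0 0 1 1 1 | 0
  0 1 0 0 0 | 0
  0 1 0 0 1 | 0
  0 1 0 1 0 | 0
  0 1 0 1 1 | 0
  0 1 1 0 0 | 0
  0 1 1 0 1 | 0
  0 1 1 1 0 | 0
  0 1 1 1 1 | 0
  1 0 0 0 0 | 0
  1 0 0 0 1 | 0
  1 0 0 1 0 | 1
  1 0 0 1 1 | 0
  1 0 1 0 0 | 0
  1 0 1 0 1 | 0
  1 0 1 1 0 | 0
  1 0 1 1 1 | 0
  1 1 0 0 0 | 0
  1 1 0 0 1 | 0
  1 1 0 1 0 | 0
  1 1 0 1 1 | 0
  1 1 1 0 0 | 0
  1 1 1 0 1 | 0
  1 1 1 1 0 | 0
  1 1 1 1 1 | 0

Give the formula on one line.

((a & (~e & ~c)) & (d & ~b))

  ~e = 10101010101010101010101010101010
  ~c = 11110000111100001111000011110000
  (~e & ~c) = 10100000101000001010000010100000
  (a & (~e & ~c)) = 00000000000000001010000010100000
  ~b = 11111111000000001111111100000000
  (d & ~b) = 00110011000000000011001100000000
  ((a & (~e & ~c)) & (d & ~b)) = 00000000000000000010000000000000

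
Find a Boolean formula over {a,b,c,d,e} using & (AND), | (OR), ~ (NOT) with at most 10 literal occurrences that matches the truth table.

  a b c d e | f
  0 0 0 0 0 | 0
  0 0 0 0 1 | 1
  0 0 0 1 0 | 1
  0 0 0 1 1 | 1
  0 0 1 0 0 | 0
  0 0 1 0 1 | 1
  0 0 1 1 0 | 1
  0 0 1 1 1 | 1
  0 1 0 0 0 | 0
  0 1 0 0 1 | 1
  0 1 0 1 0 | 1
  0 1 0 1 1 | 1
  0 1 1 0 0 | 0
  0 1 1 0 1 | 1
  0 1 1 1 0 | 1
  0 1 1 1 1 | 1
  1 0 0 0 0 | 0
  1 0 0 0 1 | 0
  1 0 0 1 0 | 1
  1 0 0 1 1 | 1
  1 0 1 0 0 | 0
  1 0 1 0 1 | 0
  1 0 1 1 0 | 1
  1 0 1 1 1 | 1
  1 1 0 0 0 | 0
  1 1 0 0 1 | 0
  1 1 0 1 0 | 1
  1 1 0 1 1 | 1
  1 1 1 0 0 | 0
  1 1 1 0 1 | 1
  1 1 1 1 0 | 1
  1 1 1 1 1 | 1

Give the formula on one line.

(d | ((b | (~d & ~a)) & (e & (c | ~a))))

  ~d = 11001100110011001100110011001100
  ~a = 11111111111111110000000000000000
  (~d & ~a) = 11001100110011000000000000000000
  (b | (~d & ~a)) = 11001100111111110000000011111111
  (c | ~a) = 11111111111111110000111100001111
  (e & (c | ~a)) = 01010101010101010000010100000101
  ((b | (~d & ~a)) & (e & (c | ~a))) = 01000100010101010000000000000101
  (d | ((b | (~d & ~a)) & (e & (c | ~a)))) = 01110111011101110011001100110111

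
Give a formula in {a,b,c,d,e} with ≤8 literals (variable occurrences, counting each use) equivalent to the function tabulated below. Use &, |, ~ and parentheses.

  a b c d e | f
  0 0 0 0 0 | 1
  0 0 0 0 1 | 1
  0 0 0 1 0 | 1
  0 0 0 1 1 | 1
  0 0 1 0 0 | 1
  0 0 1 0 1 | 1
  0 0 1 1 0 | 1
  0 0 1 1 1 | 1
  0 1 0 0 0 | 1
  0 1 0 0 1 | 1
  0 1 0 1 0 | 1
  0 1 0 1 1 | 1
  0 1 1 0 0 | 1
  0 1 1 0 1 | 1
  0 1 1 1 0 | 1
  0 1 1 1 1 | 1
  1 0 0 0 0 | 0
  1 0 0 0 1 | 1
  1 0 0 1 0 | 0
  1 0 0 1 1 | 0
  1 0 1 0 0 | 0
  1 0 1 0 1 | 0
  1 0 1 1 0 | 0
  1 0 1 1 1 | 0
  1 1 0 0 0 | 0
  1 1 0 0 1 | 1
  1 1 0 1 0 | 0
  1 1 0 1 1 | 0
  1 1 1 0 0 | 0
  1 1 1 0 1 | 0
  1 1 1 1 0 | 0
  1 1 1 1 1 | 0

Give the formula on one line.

  ~a = 11111111111111110000000000000000
  (a & e) = 00000000000000000101010101010101
  (~a | (a & e)) = 11111111111111110101010101010101
  ~c = 11110000111100001111000011110000
  ~d = 11001100110011001100110011001100
  (~c & ~d) = 11000000110000001100000011000000
  ((~a | (a & e)) & (~c & ~d)) = 11000000110000000100000001000000
  (~a | ((~a | (a & e)) & (~c & ~d))) = 11111111111111110100000001000000

(~a | ((~a | (a & e)) & (~c & ~d)))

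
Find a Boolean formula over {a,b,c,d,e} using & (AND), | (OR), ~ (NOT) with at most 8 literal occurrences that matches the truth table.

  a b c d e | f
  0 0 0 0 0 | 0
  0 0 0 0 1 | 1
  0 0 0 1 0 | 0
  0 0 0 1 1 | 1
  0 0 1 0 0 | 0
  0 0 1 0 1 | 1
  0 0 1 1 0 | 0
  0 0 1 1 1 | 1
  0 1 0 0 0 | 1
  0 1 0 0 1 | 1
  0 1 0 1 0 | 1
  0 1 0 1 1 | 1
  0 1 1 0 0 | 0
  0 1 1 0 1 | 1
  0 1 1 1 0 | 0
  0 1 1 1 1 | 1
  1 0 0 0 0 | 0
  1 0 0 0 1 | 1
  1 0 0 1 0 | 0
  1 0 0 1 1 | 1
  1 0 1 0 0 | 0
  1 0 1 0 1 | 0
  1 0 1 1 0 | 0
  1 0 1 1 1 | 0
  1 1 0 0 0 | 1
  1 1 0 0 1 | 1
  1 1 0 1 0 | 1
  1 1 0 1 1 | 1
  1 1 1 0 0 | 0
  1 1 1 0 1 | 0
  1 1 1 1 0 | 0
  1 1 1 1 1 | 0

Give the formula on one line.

((~a | ~c) & (((~c | a) & b) | e))

  ~a = 11111111111111110000000000000000
  ~c = 11110000111100001111000011110000
  (~a | ~c) = 11111111111111111111000011110000
  (~c | a) = 11110000111100001111111111111111
  ((~c | a) & b) = 00000000111100000000000011111111
  (((~c | a) & b) | e) = 01010101111101010101010111111111
  ((~a | ~c) & (((~c | a) & b) | e)) = 01010101111101010101000011110000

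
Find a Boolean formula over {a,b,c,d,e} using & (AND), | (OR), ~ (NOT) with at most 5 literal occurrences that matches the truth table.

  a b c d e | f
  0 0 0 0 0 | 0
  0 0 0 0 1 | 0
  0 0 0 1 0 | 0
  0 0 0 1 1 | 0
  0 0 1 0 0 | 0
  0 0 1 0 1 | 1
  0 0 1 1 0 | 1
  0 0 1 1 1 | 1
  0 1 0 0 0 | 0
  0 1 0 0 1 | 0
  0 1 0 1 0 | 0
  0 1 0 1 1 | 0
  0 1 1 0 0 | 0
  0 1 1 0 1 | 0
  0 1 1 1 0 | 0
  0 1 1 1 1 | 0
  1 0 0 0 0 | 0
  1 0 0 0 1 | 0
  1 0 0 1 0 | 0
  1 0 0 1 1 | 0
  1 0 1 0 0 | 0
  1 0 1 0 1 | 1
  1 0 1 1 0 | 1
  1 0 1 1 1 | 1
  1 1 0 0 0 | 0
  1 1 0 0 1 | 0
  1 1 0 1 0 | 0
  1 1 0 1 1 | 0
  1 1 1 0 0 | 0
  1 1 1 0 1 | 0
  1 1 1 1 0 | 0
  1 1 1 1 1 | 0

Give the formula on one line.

((e | (d & c)) & (~b & c))

  (d & c) = 00000011000000110000001100000011
  (e | (d & c)) = 01010111010101110101011101010111
  ~b = 11111111000000001111111100000000
  (~b & c) = 00001111000000000000111100000000
  ((e | (d & c)) & (~b & c)) = 00000111000000000000011100000000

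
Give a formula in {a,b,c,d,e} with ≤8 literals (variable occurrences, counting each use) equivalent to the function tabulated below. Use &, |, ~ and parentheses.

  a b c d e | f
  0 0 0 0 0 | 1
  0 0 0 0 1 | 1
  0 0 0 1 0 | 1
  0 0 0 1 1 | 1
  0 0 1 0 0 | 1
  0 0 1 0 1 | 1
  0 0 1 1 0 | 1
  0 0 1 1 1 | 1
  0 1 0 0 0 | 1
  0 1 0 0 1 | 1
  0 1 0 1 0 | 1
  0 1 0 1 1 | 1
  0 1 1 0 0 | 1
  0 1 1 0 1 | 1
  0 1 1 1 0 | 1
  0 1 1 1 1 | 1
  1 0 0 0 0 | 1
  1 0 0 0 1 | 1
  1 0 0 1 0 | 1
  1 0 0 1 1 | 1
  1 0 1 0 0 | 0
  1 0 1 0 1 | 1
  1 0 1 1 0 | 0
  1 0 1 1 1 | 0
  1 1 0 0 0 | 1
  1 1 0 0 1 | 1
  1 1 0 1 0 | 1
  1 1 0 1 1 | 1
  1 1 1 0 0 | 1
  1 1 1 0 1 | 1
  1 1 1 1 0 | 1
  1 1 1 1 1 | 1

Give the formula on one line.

((((~d & e) | ~a) | b) | ~c)

  ~d = 11001100110011001100110011001100
  (~d & e) = 01000100010001000100010001000100
  ~a = 11111111111111110000000000000000
  ((~d & e) | ~a) = 11111111111111110100010001000100
  (((~d & e) | ~a) | b) = 11111111111111110100010011111111
  ~c = 11110000111100001111000011110000
  ((((~d & e) | ~a) | b) | ~c) = 11111111111111111111010011111111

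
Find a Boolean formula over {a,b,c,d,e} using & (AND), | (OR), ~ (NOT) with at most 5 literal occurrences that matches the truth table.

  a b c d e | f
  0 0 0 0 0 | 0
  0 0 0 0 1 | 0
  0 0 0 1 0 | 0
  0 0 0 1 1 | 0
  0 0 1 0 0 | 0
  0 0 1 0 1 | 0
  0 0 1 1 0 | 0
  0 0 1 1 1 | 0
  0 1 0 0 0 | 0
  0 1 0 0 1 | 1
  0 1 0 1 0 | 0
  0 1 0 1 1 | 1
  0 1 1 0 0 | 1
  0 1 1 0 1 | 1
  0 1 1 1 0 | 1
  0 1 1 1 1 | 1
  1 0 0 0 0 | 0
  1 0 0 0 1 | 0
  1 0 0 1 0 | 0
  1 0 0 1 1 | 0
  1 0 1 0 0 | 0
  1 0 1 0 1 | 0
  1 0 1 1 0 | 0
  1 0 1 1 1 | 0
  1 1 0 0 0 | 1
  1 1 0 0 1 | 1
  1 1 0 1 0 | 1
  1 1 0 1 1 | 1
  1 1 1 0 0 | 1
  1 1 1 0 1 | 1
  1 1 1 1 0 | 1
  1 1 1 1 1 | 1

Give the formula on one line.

  (e | a) = 01010101010101011111111111111111
  ((e | a) | c) = 01011111010111111111111111111111
  (((e | a) | c) & b) = 00000000010111110000000011111111

(((e | a) | c) & b)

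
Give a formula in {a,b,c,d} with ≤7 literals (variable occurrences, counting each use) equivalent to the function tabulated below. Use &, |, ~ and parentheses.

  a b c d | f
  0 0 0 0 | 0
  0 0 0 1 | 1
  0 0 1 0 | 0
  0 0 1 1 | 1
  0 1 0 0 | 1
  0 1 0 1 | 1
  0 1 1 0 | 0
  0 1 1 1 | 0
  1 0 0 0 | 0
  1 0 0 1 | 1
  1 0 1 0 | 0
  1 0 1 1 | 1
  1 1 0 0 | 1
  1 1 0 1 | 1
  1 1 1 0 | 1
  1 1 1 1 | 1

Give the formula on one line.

((~c & b) | ((d | b) & (a | (d & ~b))))

  ~c = 1100110011001100
  (~c & b) = 0000110000001100
  (d | b) = 0101111101011111
  ~b = 1111000011110000
  (d & ~b) = 0101000001010000
  (a | (d & ~b)) = 0101000011111111
  ((d | b) & (a | (d & ~b))) = 0101000001011111
  ((~c & b) | ((d | b) & (a | (d & ~b)))) = 0101110001011111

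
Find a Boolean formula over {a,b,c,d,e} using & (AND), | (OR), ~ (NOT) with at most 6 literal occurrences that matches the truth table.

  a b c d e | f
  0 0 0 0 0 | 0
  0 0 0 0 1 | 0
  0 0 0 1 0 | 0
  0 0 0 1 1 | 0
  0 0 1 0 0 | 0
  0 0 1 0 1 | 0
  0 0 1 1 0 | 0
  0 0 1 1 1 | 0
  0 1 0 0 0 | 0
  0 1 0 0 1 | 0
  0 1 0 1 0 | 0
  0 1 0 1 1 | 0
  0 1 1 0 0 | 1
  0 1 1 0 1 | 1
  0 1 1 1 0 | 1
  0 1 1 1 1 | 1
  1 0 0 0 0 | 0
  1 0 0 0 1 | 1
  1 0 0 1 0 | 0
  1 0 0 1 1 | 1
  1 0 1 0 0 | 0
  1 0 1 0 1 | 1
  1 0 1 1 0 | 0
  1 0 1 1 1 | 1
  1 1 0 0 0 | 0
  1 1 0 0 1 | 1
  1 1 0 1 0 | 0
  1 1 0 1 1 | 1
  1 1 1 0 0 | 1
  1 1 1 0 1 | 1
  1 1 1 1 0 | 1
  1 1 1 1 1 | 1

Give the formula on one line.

((a & e) | (b & c))

  (a & e) = 00000000000000000101010101010101
  (b & c) = 00000000000011110000000000001111
  ((a & e) | (b & c)) = 00000000000011110101010101011111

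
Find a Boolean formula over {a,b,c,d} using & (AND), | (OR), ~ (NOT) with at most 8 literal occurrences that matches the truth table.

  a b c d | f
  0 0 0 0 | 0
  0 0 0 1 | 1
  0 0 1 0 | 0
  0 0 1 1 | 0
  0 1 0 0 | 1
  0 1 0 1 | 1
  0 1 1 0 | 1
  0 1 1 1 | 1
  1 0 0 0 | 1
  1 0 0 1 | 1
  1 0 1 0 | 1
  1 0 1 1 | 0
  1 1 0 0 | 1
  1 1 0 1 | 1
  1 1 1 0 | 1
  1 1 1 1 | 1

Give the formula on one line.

  (a | d) = 0101010111111111
  (b | (a | d)) = 0101111111111111
  ~d = 1010101010101010
  ~c = 1100110011001100
  (~d | ~c) = 1110111011101110
  (b | (~d | ~c)) = 1110111111101111
  ((b | (a | d)) & (b | (~d | ~c))) = 0100111111101111

((b | (a | d)) & (b | (~d | ~c)))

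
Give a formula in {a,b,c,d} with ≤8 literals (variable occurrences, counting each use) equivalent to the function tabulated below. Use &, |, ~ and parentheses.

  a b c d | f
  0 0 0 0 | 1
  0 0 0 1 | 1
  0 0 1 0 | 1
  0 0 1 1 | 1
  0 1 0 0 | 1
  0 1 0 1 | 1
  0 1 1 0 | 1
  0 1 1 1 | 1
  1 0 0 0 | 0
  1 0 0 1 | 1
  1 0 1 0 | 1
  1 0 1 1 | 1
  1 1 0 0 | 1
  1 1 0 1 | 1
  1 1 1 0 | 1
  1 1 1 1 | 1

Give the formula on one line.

  (c & a) = 0000000000110011
  (b | (c & a)) = 0000111100111111
  ~a = 1111111100000000
  (d | ~a) = 1111111101010101
  ~b = 1111000011110000
  ((d | ~a) & ~b) = 1111000001010000
  ((b | (c & a)) | ((d | ~a) & ~b)) = 1111111101111111

((b | (c & a)) | ((d | ~a) & ~b))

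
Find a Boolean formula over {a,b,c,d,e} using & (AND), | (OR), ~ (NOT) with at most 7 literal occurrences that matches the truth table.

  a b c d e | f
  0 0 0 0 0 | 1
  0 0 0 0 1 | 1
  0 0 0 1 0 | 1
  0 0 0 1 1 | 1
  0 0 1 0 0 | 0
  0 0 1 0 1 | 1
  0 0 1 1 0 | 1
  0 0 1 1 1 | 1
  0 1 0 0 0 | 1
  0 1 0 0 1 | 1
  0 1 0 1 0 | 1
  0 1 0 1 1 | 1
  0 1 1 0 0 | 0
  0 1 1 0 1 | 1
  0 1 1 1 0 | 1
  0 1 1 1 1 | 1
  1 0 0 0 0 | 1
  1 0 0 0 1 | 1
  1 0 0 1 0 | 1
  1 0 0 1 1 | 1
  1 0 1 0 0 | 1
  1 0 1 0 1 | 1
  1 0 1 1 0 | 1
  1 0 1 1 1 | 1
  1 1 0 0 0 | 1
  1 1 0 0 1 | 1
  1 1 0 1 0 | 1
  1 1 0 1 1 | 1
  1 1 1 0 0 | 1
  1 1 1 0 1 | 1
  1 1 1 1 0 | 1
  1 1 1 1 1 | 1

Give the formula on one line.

  ~c = 11110000111100001111000011110000
  (~c | d) = 11110011111100111111001111110011
  (e | a) = 01010101010101011111111111111111
  ((~c | d) | (e | a)) = 11110111111101111111111111111111

((~c | d) | (e | a))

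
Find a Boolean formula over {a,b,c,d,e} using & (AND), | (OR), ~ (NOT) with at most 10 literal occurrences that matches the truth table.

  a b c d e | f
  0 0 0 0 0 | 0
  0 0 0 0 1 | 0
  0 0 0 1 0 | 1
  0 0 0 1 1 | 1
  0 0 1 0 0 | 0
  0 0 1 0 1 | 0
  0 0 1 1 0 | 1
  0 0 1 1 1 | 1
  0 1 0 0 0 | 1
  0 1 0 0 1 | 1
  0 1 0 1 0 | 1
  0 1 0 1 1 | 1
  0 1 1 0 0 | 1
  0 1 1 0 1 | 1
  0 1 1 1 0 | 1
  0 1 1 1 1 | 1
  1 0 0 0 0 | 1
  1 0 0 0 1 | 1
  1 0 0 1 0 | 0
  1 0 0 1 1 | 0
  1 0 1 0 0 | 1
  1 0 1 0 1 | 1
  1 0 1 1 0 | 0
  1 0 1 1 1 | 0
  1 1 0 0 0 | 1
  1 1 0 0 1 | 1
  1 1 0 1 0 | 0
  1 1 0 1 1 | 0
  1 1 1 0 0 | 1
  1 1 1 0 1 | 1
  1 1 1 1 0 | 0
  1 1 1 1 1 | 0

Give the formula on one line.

((((b | a) & (d | a)) & ~d) | (~a & (d | b)))

  (b | a) = 00000000111111111111111111111111
  (d | a) = 00110011001100111111111111111111
  ((b | a) & (d | a)) = 00000000001100111111111111111111
  ~d = 11001100110011001100110011001100
  (((b | a) & (d | a)) & ~d) = 00000000000000001100110011001100
  ~a = 11111111111111110000000000000000
  (d | b) = 00110011111111110011001111111111
  (~a & (d | b)) = 00110011111111110000000000000000
  ((((b | a) & (d | a)) & ~d) | (~a & (d | b))) = 00110011111111111100110011001100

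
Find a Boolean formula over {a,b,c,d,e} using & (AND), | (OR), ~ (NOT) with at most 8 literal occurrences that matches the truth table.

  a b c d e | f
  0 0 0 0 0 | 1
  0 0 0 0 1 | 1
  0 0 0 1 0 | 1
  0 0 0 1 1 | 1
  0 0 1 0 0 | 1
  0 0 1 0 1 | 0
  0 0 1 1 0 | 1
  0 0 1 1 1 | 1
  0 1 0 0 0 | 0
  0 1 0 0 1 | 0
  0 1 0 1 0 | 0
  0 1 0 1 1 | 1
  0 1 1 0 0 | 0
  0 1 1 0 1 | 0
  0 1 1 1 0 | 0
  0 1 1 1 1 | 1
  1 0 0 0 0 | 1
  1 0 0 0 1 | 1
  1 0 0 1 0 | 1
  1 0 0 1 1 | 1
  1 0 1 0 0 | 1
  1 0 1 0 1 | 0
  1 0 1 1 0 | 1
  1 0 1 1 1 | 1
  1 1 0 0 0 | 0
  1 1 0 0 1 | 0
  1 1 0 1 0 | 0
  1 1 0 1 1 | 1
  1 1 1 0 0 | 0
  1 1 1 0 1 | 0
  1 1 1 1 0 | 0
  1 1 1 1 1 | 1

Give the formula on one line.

(((d & e) | (~b & ~c)) | (~b & ((c | ~a) & ~e)))

  (d & e) = 00010001000100010001000100010001
  ~b = 11111111000000001111111100000000
  ~c = 11110000111100001111000011110000
  (~b & ~c) = 11110000000000001111000000000000
  ((d & e) | (~b & ~c)) = 11110001000100011111000100010001
  ~a = 11111111111111110000000000000000
  (c | ~a) = 11111111111111110000111100001111
  ~e = 10101010101010101010101010101010
  ((c | ~a) & ~e) = 10101010101010100000101000001010
  (~b & ((c | ~a) & ~e)) = 10101010000000000000101000000000
  (((d & e) | (~b & ~c)) | (~b & ((c | ~a) & ~e))) = 11111011000100011111101100010001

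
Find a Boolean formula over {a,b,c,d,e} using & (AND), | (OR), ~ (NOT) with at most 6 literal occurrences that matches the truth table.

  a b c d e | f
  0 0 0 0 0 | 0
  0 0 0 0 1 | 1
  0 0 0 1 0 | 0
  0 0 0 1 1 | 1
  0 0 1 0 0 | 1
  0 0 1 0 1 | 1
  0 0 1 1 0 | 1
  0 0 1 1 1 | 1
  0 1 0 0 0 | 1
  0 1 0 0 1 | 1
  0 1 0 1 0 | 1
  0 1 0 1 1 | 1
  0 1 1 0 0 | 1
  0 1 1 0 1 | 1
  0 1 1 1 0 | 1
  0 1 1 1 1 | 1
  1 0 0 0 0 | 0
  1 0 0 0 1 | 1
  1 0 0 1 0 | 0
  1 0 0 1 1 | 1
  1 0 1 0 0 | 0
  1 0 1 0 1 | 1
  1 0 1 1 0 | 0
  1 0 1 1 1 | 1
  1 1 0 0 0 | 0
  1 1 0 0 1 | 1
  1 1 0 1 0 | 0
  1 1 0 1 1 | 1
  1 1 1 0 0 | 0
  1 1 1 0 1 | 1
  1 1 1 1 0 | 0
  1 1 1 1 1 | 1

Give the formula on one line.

(e | (~a & (c | b)))

  ~a = 11111111111111110000000000000000
  (c | b) = 00001111111111110000111111111111
  (~a & (c | b)) = 00001111111111110000000000000000
  (e | (~a & (c | b))) = 01011111111111110101010101010101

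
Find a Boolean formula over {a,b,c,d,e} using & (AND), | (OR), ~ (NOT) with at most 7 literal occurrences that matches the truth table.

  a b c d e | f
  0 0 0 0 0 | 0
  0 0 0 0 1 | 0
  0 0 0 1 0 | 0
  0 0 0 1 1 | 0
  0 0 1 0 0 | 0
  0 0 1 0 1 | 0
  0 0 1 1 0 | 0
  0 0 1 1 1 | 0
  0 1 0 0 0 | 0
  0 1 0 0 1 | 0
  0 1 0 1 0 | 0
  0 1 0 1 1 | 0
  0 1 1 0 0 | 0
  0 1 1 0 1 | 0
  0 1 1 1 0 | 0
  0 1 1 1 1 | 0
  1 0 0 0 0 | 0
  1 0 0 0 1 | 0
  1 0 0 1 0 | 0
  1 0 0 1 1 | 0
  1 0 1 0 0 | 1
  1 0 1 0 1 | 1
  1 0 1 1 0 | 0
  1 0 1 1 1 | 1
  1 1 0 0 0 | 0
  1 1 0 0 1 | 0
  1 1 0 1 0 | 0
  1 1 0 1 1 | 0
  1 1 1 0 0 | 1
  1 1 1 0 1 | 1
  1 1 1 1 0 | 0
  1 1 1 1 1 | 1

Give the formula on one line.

  (a & c) = 00000000000000000000111100001111
  ~d = 11001100110011001100110011001100
  (d & e) = 00010001000100010001000100010001
  (~d | (d & e)) = 11011101110111011101110111011101
  ((a & c) & (~d | (d & e))) = 00000000000000000000110100001101

((a & c) & (~d | (d & e)))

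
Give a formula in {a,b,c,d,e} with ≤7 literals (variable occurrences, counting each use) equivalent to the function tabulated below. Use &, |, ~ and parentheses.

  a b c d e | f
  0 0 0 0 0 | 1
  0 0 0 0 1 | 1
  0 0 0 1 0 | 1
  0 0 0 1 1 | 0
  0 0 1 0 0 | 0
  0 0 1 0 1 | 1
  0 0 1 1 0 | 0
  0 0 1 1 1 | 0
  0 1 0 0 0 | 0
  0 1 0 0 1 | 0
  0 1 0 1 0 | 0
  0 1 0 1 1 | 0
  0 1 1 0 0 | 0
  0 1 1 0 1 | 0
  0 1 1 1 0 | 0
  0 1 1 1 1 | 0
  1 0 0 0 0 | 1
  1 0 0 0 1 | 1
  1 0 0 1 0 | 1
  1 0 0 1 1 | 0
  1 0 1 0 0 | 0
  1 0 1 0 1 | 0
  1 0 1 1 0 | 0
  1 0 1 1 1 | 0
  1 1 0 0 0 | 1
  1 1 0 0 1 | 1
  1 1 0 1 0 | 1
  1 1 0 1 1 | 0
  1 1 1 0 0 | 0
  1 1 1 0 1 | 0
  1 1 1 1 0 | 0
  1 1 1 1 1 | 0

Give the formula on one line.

  ~d = 11001100110011001100110011001100
  ~e = 10101010101010101010101010101010
  (~d | ~e) = 11101110111011101110111011101110
  ~b = 11111111000000001111111100000000
  (a | ~b) = 11111111000000001111111111111111
  ~c = 11110000111100001111000011110000
  ~a = 11111111111111110000000000000000
  (~a & e) = 01010101010101010000000000000000
  (~c | (~a & e)) = 11110101111101011111000011110000
  ((a | ~b) & (~c | (~a & e))) = 11110101000000001111000011110000
  ((~d | ~e) & ((a | ~b) & (~c | (~a & e)))) = 11100100000000001110000011100000

((~d | ~e) & ((a | ~b) & (~c | (~a & e))))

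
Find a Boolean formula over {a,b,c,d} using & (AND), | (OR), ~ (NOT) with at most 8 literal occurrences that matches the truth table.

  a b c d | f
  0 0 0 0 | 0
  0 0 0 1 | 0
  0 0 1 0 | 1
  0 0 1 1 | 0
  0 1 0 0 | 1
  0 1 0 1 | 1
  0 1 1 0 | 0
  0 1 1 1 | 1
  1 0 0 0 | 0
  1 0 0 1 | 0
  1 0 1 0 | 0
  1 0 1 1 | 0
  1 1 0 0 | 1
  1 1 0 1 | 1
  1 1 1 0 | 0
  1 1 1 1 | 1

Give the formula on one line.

((b & (~c | d)) | ((~d & ~b) & ((~a & c) & ~d)))

  ~c = 1100110011001100
  (~c | d) = 1101110111011101
  (b & (~c | d)) = 0000110100001101
  ~d = 1010101010101010
  ~b = 1111000011110000
  (~d & ~b) = 1010000010100000
  ~a = 1111111100000000
  (~a & c) = 0011001100000000
  ((~a & c) & ~d) = 0010001000000000
  ((~d & ~b) & ((~a & c) & ~d)) = 0010000000000000
  ((b & (~c | d)) | ((~d & ~b) & ((~a & c) & ~d))) = 0010110100001101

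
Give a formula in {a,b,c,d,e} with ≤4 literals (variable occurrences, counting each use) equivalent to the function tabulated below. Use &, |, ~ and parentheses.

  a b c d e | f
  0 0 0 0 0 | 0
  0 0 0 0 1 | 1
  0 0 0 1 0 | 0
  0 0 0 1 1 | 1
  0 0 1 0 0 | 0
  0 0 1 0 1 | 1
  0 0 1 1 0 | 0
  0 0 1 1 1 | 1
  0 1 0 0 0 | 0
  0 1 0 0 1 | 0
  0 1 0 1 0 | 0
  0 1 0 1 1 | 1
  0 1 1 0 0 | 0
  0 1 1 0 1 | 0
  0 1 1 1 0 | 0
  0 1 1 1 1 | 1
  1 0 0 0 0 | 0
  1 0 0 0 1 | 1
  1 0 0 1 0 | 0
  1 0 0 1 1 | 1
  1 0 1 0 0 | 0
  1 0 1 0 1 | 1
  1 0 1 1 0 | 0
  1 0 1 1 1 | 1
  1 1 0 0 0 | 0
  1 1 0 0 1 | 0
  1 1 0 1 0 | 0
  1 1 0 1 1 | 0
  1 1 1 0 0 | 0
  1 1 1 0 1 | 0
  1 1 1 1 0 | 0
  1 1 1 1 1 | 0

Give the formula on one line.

  ~b = 11111111000000001111111100000000
  ~a = 11111111111111110000000000000000
  (d & ~a) = 00110011001100110000000000000000
  (~b | (d & ~a)) = 11111111001100111111111100000000
  ((~b | (d & ~a)) & e) = 01010101000100010101010100000000

((~b | (d & ~a)) & e)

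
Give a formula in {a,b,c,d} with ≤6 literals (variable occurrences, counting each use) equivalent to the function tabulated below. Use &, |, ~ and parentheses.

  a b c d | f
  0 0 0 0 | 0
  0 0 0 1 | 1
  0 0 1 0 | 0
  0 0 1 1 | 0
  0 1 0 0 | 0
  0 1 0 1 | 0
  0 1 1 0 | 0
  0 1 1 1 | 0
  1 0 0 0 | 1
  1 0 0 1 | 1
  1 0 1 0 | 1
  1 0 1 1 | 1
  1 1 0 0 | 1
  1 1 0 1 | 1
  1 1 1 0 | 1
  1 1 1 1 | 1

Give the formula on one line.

(a | ((~c & ~b) & (d | b)))

  ~c = 1100110011001100
  ~b = 1111000011110000
  (~c & ~b) = 1100000011000000
  (d | b) = 0101111101011111
  ((~c & ~b) & (d | b)) = 0100000001000000
  (a | ((~c & ~b) & (d | b))) = 0100000011111111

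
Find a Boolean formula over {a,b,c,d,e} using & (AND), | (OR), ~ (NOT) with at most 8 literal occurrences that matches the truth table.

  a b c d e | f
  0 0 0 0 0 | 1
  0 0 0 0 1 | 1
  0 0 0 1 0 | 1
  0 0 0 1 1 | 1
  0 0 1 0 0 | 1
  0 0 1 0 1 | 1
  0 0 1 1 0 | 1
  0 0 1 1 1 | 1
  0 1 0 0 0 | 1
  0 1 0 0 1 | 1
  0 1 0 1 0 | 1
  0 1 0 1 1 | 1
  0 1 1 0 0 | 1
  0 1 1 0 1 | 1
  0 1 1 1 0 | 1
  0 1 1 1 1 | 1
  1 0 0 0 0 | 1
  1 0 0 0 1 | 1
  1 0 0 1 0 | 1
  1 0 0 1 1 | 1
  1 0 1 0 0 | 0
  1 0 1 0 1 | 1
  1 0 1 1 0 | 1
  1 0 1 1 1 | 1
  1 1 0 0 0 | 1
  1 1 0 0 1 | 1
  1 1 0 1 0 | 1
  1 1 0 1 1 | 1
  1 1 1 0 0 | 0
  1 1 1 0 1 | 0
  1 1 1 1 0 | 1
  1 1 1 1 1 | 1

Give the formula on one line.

((~c | ((d | ~a) & a)) | (((~b & e) & ~d) | ~a))

  ~c = 11110000111100001111000011110000
  ~a = 11111111111111110000000000000000
  (d | ~a) = 11111111111111110011001100110011
  ((d | ~a) & a) = 00000000000000000011001100110011
  (~c | ((d | ~a) & a)) = 11110000111100001111001111110011
  ~b = 11111111000000001111111100000000
  (~b & e) = 01010101000000000101010100000000
  ~d = 11001100110011001100110011001100
  ((~b & e) & ~d) = 01000100000000000100010000000000
  (((~b & e) & ~d) | ~a) = 11111111111111110100010000000000
  ((~c | ((d | ~a) & a)) | (((~b & e) & ~d) | ~a)) = 11111111111111111111011111110011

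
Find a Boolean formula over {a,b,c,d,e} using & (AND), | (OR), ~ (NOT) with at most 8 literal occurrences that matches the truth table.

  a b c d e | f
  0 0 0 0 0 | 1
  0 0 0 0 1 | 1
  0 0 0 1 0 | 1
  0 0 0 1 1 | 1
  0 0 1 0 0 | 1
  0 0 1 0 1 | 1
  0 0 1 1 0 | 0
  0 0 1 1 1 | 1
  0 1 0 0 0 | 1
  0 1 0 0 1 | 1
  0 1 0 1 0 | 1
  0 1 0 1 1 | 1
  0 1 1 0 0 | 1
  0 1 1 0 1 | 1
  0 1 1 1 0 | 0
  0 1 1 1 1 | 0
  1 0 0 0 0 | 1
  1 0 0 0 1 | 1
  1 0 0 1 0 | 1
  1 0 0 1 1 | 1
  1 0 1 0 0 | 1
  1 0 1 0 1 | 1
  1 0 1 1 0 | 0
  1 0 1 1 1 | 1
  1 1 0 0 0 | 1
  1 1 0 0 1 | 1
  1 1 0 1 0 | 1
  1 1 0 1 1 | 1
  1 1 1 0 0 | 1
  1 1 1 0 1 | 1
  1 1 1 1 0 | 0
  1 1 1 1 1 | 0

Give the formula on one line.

  ~d = 11001100110011001100110011001100
  (~d & c) = 00001100000011000000110000001100
  ~c = 11110000111100001111000011110000
  ((~d & c) | ~c) = 11111100111111001111110011111100
  ~b = 11111111000000001111111100000000
  (c & ~b) = 00001111000000000000111100000000
  (e & (c & ~b)) = 00000101000000000000010100000000
  (((~d & c) | ~c) | (e & (c & ~b))) = 11111101111111001111110111111100

(((~d & c) | ~c) | (e & (c & ~b)))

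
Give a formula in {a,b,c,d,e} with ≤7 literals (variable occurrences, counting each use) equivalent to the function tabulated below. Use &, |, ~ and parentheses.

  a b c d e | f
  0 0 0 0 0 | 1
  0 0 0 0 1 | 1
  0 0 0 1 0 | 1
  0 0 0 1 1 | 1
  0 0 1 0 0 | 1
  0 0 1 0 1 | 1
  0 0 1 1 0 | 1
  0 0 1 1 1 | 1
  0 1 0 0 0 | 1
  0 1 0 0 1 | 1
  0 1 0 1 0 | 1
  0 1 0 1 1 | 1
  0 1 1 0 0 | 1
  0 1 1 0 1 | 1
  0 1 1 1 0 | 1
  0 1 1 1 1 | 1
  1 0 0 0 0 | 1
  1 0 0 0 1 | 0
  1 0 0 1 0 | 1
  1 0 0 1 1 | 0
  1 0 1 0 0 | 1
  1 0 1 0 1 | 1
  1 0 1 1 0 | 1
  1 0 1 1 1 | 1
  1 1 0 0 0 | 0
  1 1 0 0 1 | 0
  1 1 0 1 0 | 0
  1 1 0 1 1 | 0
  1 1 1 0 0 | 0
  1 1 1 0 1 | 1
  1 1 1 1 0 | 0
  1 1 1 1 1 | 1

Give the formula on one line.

  ~a = 11111111111111110000000000000000
  ~b = 11111111000000001111111100000000
  ~e = 10101010101010101010101010101010
  (~b & ~e) = 10101010000000001010101000000000
  (~a | (~b & ~e)) = 11111111111111111010101000000000
  (c & e) = 00000101000001010000010100000101
  ((~a | (~b & ~e)) | (c & e)) = 11111111111111111010111100000101

((~a | (~b & ~e)) | (c & e))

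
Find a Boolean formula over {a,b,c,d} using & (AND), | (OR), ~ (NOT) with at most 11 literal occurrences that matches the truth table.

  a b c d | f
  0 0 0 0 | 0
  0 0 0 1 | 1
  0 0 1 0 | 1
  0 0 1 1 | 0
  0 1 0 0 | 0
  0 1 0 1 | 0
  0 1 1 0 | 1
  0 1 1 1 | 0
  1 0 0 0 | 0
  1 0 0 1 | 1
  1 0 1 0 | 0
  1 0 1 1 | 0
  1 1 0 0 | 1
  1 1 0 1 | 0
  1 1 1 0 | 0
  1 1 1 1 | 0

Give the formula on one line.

  (b & a) = 0000000000001111
  ((b & a) | d) = 0101010101011111
  ~b = 1111000011110000
  ~d = 1010101010101010
  (~b | ~d) = 1111101011111010
  ~c = 1100110011001100
  ((~b | ~d) & ~c) = 1100100011001000
  (((b & a) | d) & ((~b | ~d) & ~c)) = 0100000001001000
  ~a = 1111111100000000
  (~d & ~a) = 1010101000000000
  (c & (~d & ~a)) = 0010001000000000
  ((((b & a) | d) & ((~b | ~d) & ~c)) | (c & (~d & ~a))) = 0110001001001000

((((b & a) | d) & ((~b | ~d) & ~c)) | (c & (~d & ~a)))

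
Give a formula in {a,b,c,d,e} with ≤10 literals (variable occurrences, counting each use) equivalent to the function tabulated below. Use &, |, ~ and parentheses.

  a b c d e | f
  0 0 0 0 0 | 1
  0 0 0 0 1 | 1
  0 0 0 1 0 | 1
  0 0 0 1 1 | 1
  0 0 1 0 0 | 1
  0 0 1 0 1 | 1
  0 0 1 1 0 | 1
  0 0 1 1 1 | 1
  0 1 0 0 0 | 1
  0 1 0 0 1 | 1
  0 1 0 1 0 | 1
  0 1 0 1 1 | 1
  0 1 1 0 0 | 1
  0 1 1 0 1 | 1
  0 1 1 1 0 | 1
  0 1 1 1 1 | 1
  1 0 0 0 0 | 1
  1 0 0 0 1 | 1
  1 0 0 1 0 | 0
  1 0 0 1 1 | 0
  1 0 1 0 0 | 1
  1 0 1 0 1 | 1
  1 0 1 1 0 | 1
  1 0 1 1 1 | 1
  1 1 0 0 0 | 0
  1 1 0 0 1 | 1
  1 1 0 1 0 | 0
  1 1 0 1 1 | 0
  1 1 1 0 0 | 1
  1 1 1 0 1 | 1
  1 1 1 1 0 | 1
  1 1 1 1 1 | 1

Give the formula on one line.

((c | ~a) | ((((e | d) | ~b) | ~a) & ~d))

  ~a = 11111111111111110000000000000000
  (c | ~a) = 11111111111111110000111100001111
  (e | d) = 01110111011101110111011101110111
  ~b = 11111111000000001111111100000000
  ((e | d) | ~b) = 11111111011101111111111101110111
  (((e | d) | ~b) | ~a) = 11111111111111111111111101110111
  ~d = 11001100110011001100110011001100
  ((((e | d) | ~b) | ~a) & ~d) = 11001100110011001100110001000100
  ((c | ~a) | ((((e | d) | ~b) | ~a) & ~d)) = 11111111111111111100111101001111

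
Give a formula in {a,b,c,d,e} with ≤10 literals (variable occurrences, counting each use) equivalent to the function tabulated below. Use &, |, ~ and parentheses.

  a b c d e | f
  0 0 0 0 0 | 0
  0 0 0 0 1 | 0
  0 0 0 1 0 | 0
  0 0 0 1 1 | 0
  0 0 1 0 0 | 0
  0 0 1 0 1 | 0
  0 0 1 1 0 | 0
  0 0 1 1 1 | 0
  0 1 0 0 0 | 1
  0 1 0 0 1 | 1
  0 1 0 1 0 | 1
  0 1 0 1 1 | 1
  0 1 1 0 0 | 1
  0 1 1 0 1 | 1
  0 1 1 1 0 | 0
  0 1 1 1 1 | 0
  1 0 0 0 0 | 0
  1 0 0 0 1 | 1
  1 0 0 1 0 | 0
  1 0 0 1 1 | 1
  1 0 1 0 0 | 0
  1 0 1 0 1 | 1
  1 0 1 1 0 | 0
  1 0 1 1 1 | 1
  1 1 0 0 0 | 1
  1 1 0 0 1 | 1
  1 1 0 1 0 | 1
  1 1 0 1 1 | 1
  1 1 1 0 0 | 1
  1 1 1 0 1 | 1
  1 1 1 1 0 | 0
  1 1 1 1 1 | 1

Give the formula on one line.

(((e & a) | (~c & b)) | ((b | d) & ~d))

  (e & a) = 00000000000000000101010101010101
  ~c = 11110000111100001111000011110000
  (~c & b) = 00000000111100000000000011110000
  ((e & a) | (~c & b)) = 00000000111100000101010111110101
  (b | d) = 00110011111111110011001111111111
  ~d = 11001100110011001100110011001100
  ((b | d) & ~d) = 00000000110011000000000011001100
  (((e & a) | (~c & b)) | ((b | d) & ~d)) = 00000000111111000101010111111101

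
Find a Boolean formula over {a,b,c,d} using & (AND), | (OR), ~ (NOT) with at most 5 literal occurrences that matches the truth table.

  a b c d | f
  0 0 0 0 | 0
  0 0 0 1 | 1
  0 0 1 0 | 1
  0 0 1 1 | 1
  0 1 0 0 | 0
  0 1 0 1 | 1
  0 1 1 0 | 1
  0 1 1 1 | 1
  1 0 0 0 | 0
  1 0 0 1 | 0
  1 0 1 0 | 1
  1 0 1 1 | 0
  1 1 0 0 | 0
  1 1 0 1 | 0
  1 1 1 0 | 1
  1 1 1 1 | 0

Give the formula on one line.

  ~a = 1111111100000000
  (d & ~a) = 0101010100000000
  ~d = 1010101010101010
  (c | d) = 0111011101110111
  (~d & (c | d)) = 0010001000100010
  ((d & ~a) | (~d & (c | d))) = 0111011100100010

((d & ~a) | (~d & (c | d)))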